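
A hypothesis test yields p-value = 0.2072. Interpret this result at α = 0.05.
Since p = 0.2072 > α = 0.05, fail to reject H₀.
There is insufficient evidence to reject the null hypothesis; the result is not statistically significant at the 0.05 level.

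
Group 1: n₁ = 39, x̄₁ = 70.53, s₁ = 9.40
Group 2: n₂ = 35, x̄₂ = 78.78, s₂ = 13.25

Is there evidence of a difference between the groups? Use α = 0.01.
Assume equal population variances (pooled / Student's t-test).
Student's two-sample t-test (equal variances):
H₀: μ₁ = μ₂
H₁: μ₁ ≠ μ₂
df = n₁ + n₂ - 2 = 72
Pooled variance s_p² = [(n₁-1)s₁² + (n₂-1)s₂²] / (n₁ + n₂ - 2) = [(38)(9.40²) + (34)(13.25²)] / 72 = 129.5390
SE = √(s_p²(1/n₁ + 1/n₂)) = √(129.5390 × (1/39 + 1/35)) = 2.6500
t = (x̄₁ - x̄₂) / SE = (70.53 - 78.78) / 2.6500 = -8.25 / 2.6500 = -3.113
p-value = 0.0027

Since p-value < α = 0.01, we reject H₀.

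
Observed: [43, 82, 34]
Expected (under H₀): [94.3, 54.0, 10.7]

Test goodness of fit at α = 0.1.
Chi-square goodness of fit test:
H₀: observed counts match expected distribution
H₁: observed counts differ from expected distribution
df = k - 1 = 2
χ² = Σ(O - E)²/E
   = (43 - 94.3)²/94.3 + (82 - 54.0)²/54.0 + (34 - 10.7)²/10.7
   = 27.908 + 14.519 + 50.737
   = 93.16
p-value < 0.0001

Since p-value < α = 0.1, we reject H₀.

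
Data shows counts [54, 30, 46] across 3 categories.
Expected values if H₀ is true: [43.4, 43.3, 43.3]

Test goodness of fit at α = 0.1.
Chi-square goodness of fit test:
H₀: observed counts match expected distribution
H₁: observed counts differ from expected distribution
df = k - 1 = 2
χ² = Σ(O - E)²/E
   = (54 - 43.4)²/43.4 + (30 - 43.3)²/43.3 + (46 - 43.3)²/43.3
   = 2.589 + 4.085 + 0.168
   = 6.84
p-value = 0.0327

Since p-value < α = 0.1, we reject H₀.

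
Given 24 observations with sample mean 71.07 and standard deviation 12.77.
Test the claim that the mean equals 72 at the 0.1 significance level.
One-sample t-test:
H₀: μ = 72
H₁: μ ≠ 72
df = n - 1 = 23
t = (x̄ - μ₀) / (s/√n) = (71.07 - 72) / (12.77/√24) = -0.357
p-value = 0.7245

Since p-value > α = 0.1, we fail to reject H₀.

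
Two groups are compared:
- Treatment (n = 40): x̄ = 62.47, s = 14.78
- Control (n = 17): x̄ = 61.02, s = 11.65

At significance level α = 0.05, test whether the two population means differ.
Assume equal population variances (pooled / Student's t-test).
Student's two-sample t-test (equal variances):
H₀: μ₁ = μ₂
H₁: μ₁ ≠ μ₂
df = n₁ + n₂ - 2 = 55
Pooled variance s_p² = [(n₁-1)s₁² + (n₂-1)s₂²] / (n₁ + n₂ - 2) = [(39)(14.78²) + (16)(11.65²)] / 55 = 194.3827
SE = √(s_p²(1/n₁ + 1/n₂)) = √(194.3827 × (1/40 + 1/17)) = 4.0366
t = (x̄₁ - x̄₂) / SE = (62.47 - 61.02) / 4.0366 = 1.45 / 4.0366 = 0.359
p-value = 0.7208

Since p-value > α = 0.05, we fail to reject H₀.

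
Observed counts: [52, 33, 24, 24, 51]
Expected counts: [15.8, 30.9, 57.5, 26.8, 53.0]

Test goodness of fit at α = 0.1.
Chi-square goodness of fit test:
H₀: observed counts match expected distribution
H₁: observed counts differ from expected distribution
df = k - 1 = 4
χ² = Σ(O - E)²/E
   = (52 - 15.8)²/15.8 + (33 - 30.9)²/30.9 + (24 - 57.5)²/57.5 + (24 - 26.8)²/26.8 + (51 - 53.0)²/53.0
   = 82.939 + 0.143 + 19.517 + 0.293 + 0.075
   = 102.97
p-value < 0.0001

Since p-value < α = 0.1, we reject H₀.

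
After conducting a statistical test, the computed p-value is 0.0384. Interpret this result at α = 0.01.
Since p = 0.0384 > α = 0.01, fail to reject H₀.
There is insufficient evidence to reject the null hypothesis; the result is not statistically significant at the 0.01 level.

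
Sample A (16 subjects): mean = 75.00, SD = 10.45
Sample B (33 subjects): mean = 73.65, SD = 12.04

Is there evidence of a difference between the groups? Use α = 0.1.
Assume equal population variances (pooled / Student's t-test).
Student's two-sample t-test (equal variances):
H₀: μ₁ = μ₂
H₁: μ₁ ≠ μ₂
df = n₁ + n₂ - 2 = 47
Pooled variance s_p² = [(n₁-1)s₁² + (n₂-1)s₂²] / (n₁ + n₂ - 2) = [(15)(10.45²) + (32)(12.04²)] / 47 = 133.5491
SE = √(s_p²(1/n₁ + 1/n₂)) = √(133.5491 × (1/16 + 1/33)) = 3.5205
t = (x̄₁ - x̄₂) / SE = (75.00 - 73.65) / 3.5205 = 1.35 / 3.5205 = 0.383
p-value = 0.7031

Since p-value > α = 0.1, we fail to reject H₀.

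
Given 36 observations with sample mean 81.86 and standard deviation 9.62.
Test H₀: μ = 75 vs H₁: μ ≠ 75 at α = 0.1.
One-sample t-test:
H₀: μ = 75
H₁: μ ≠ 75
df = n - 1 = 35
t = (x̄ - μ₀) / (s/√n) = (81.86 - 75) / (9.62/√36) = 4.279
p-value = 0.0001

Since p-value < α = 0.1, we reject H₀.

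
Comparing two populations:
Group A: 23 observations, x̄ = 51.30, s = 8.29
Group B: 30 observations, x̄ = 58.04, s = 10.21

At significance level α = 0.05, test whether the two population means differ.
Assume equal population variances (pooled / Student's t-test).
Student's two-sample t-test (equal variances):
H₀: μ₁ = μ₂
H₁: μ₁ ≠ μ₂
df = n₁ + n₂ - 2 = 51
Pooled variance s_p² = [(n₁-1)s₁² + (n₂-1)s₂²] / (n₁ + n₂ - 2) = [(22)(8.29²) + (29)(10.21²)] / 51 = 88.9217
SE = √(s_p²(1/n₁ + 1/n₂)) = √(88.9217 × (1/23 + 1/30)) = 2.6135
t = (x̄₁ - x̄₂) / SE = (51.30 - 58.04) / 2.6135 = -6.74 / 2.6135 = -2.579
p-value = 0.0128

Since p-value < α = 0.05, we reject H₀.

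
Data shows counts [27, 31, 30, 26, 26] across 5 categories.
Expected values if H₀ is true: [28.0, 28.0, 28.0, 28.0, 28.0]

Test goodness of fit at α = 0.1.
Chi-square goodness of fit test:
H₀: observed counts match expected distribution
H₁: observed counts differ from expected distribution
df = k - 1 = 4
χ² = Σ(O - E)²/E
   = (27 - 28.0)²/28.0 + (31 - 28.0)²/28.0 + (30 - 28.0)²/28.0 + (26 - 28.0)²/28.0 + (26 - 28.0)²/28.0
   = 0.036 + 0.321 + 0.143 + 0.143 + 0.143
   = 0.79
p-value = 0.9404

Since p-value > α = 0.1, we fail to reject H₀.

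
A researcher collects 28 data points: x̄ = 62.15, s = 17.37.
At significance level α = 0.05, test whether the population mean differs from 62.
One-sample t-test:
H₀: μ = 62
H₁: μ ≠ 62
df = n - 1 = 27
t = (x̄ - μ₀) / (s/√n) = (62.15 - 62) / (17.37/√28) = 0.046
p-value = 0.9639

Since p-value > α = 0.05, we fail to reject H₀.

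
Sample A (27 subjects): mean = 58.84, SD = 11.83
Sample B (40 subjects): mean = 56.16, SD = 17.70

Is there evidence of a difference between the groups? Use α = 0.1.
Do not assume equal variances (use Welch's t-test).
Welch's two-sample t-test:
H₀: μ₁ = μ₂
H₁: μ₁ ≠ μ₂
s₁²/n₁ = 11.83²/27 = 5.1833,  s₂²/n₂ = 17.70²/40 = 7.8322
SE = √(s₁²/n₁ + s₂²/n₂) = √(5.1833 + 7.8322) = 3.6077
df (Welch-Satterthwaite) = (s₁²/n₁ + s₂²/n₂)² / [(s₁²/n₁)²/(n₁-1) + (s₂²/n₂)²/(n₂-1)] ≈ 65.00
t = (x̄₁ - x̄₂) / SE = (58.84 - 56.16) / 3.6077 = 2.68 / 3.6077 = 0.743
p-value = 0.4602

Since p-value > α = 0.1, we fail to reject H₀.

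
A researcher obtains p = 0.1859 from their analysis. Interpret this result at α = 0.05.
Since p = 0.1859 > α = 0.05, fail to reject H₀.
There is insufficient evidence to reject the null hypothesis; the result is not statistically significant at the 0.05 level.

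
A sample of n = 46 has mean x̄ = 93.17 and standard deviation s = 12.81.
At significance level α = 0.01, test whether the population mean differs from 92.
One-sample t-test:
H₀: μ = 92
H₁: μ ≠ 92
df = n - 1 = 45
t = (x̄ - μ₀) / (s/√n) = (93.17 - 92) / (12.81/√46) = 0.619
p-value = 0.5387

Since p-value > α = 0.01, we fail to reject H₀.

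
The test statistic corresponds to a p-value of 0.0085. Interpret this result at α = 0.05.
Since p = 0.0085 < α = 0.05, reject H₀.
There is sufficient evidence to reject the null hypothesis; the result is statistically significant at the 0.05 level.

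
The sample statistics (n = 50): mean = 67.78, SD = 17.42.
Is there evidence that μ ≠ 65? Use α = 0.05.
One-sample t-test:
H₀: μ = 65
H₁: μ ≠ 65
df = n - 1 = 49
t = (x̄ - μ₀) / (s/√n) = (67.78 - 65) / (17.42/√50) = 1.128
p-value = 0.2646

Since p-value > α = 0.05, we fail to reject H₀.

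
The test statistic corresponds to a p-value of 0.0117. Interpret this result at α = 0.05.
Since p = 0.0117 < α = 0.05, reject H₀.
There is sufficient evidence to reject the null hypothesis; the result is statistically significant at the 0.05 level.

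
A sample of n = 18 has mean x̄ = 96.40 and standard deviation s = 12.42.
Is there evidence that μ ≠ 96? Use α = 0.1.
One-sample t-test:
H₀: μ = 96
H₁: μ ≠ 96
df = n - 1 = 17
t = (x̄ - μ₀) / (s/√n) = (96.40 - 96) / (12.42/√18) = 0.137
p-value = 0.8929

Since p-value > α = 0.1, we fail to reject H₀.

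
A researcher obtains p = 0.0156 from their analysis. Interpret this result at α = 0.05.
Since p = 0.0156 < α = 0.05, reject H₀.
There is sufficient evidence to reject the null hypothesis; the result is statistically significant at the 0.05 level.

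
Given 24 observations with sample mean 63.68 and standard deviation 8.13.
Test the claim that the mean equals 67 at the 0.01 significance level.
One-sample t-test:
H₀: μ = 67
H₁: μ ≠ 67
df = n - 1 = 23
t = (x̄ - μ₀) / (s/√n) = (63.68 - 67) / (8.13/√24) = -2.001
p-value = 0.0574

Since p-value > α = 0.01, we fail to reject H₀.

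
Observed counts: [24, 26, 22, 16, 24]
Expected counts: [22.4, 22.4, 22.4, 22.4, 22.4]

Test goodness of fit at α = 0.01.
Chi-square goodness of fit test:
H₀: observed counts match expected distribution
H₁: observed counts differ from expected distribution
df = k - 1 = 4
χ² = Σ(O - E)²/E
   = (24 - 22.4)²/22.4 + (26 - 22.4)²/22.4 + (22 - 22.4)²/22.4 + (16 - 22.4)²/22.4 + (24 - 22.4)²/22.4
   = 0.114 + 0.579 + 0.007 + 1.829 + 0.114
   = 2.64
p-value = 0.6193

Since p-value > α = 0.01, we fail to reject H₀.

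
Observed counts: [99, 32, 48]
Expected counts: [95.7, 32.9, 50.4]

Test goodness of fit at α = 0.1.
Chi-square goodness of fit test:
H₀: observed counts match expected distribution
H₁: observed counts differ from expected distribution
df = k - 1 = 2
χ² = Σ(O - E)²/E
   = (99 - 95.7)²/95.7 + (32 - 32.9)²/32.9 + (48 - 50.4)²/50.4
   = 0.114 + 0.025 + 0.114
   = 0.25
p-value = 0.8813

Since p-value > α = 0.1, we fail to reject H₀.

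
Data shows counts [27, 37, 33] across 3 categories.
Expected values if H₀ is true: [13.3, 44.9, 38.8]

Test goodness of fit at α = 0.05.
Chi-square goodness of fit test:
H₀: observed counts match expected distribution
H₁: observed counts differ from expected distribution
df = k - 1 = 2
χ² = Σ(O - E)²/E
   = (27 - 13.3)²/13.3 + (37 - 44.9)²/44.9 + (33 - 38.8)²/38.8
   = 14.112 + 1.390 + 0.867
   = 16.37
p-value = 0.0003

Since p-value < α = 0.05, we reject H₀.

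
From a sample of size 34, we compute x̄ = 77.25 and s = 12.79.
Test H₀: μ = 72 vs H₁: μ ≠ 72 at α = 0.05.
One-sample t-test:
H₀: μ = 72
H₁: μ ≠ 72
df = n - 1 = 33
t = (x̄ - μ₀) / (s/√n) = (77.25 - 72) / (12.79/√34) = 2.393
p-value = 0.0225

Since p-value < α = 0.05, we reject H₀.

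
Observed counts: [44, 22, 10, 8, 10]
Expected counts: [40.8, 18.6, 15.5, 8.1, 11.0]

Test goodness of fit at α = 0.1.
Chi-square goodness of fit test:
H₀: observed counts match expected distribution
H₁: observed counts differ from expected distribution
df = k - 1 = 4
χ² = Σ(O - E)²/E
   = (44 - 40.8)²/40.8 + (22 - 18.6)²/18.6 + (10 - 15.5)²/15.5 + (8 - 8.1)²/8.1 + (10 - 11.0)²/11.0
   = 0.251 + 0.622 + 1.952 + 0.001 + 0.091
   = 2.92
p-value = 0.5719

Since p-value > α = 0.1, we fail to reject H₀.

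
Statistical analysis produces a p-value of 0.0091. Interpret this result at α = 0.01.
Since p = 0.0091 < α = 0.01, reject H₀.
There is sufficient evidence to reject the null hypothesis; the result is statistically significant at the 0.01 level.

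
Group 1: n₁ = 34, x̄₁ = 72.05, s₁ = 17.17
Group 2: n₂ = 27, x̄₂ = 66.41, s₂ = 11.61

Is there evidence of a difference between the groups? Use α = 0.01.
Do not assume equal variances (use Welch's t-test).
Welch's two-sample t-test:
H₀: μ₁ = μ₂
H₁: μ₁ ≠ μ₂
s₁²/n₁ = 17.17²/34 = 8.6709,  s₂²/n₂ = 11.61²/27 = 4.9923
SE = √(s₁²/n₁ + s₂²/n₂) = √(8.6709 + 4.9923) = 3.6964
df (Welch-Satterthwaite) = (s₁²/n₁ + s₂²/n₂)² / [(s₁²/n₁)²/(n₁-1) + (s₂²/n₂)²/(n₂-1)] ≈ 57.67
t = (x̄₁ - x̄₂) / SE = (72.05 - 66.41) / 3.6964 = 5.64 / 3.6964 = 1.526
p-value = 0.1325

Since p-value > α = 0.01, we fail to reject H₀.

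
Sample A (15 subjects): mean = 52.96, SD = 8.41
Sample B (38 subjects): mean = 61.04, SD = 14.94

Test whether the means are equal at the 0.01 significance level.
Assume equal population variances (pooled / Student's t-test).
Student's two-sample t-test (equal variances):
H₀: μ₁ = μ₂
H₁: μ₁ ≠ μ₂
df = n₁ + n₂ - 2 = 51
Pooled variance s_p² = [(n₁-1)s₁² + (n₂-1)s₂²] / (n₁ + n₂ - 2) = [(14)(8.41²) + (37)(14.94²)] / 51 = 181.3476
SE = √(s_p²(1/n₁ + 1/n₂)) = √(181.3476 × (1/15 + 1/38)) = 4.1064
t = (x̄₁ - x̄₂) / SE = (52.96 - 61.04) / 4.1064 = -8.08 / 4.1064 = -1.968
p-value = 0.0546

Since p-value > α = 0.01, we fail to reject H₀.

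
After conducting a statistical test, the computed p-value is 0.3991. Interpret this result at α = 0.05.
Since p = 0.3991 > α = 0.05, fail to reject H₀.
There is insufficient evidence to reject the null hypothesis; the result is not statistically significant at the 0.05 level.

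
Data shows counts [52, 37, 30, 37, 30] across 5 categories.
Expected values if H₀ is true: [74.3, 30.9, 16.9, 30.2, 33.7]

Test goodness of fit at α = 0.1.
Chi-square goodness of fit test:
H₀: observed counts match expected distribution
H₁: observed counts differ from expected distribution
df = k - 1 = 4
χ² = Σ(O - E)²/E
   = (52 - 74.3)²/74.3 + (37 - 30.9)²/30.9 + (30 - 16.9)²/16.9 + (37 - 30.2)²/30.2 + (30 - 33.7)²/33.7
   = 6.693 + 1.204 + 10.154 + 1.531 + 0.406
   = 19.99
p-value = 0.0005

Since p-value < α = 0.1, we reject H₀.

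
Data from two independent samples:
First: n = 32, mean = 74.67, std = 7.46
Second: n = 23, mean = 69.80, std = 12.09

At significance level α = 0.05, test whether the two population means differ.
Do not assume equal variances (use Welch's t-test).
Welch's two-sample t-test:
H₀: μ₁ = μ₂
H₁: μ₁ ≠ μ₂
s₁²/n₁ = 7.46²/32 = 1.7391,  s₂²/n₂ = 12.09²/23 = 6.3551
SE = √(s₁²/n₁ + s₂²/n₂) = √(1.7391 + 6.3551) = 2.8450
df (Welch-Satterthwaite) = (s₁²/n₁ + s₂²/n₂)² / [(s₁²/n₁)²/(n₁-1) + (s₂²/n₂)²/(n₂-1)] ≈ 33.89
t = (x̄₁ - x̄₂) / SE = (74.67 - 69.80) / 2.8450 = 4.87 / 2.8450 = 1.712
p-value = 0.0961

Since p-value > α = 0.05, we fail to reject H₀.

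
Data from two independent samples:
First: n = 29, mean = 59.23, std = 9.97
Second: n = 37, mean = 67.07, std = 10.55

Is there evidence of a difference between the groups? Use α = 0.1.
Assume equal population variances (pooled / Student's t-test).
Student's two-sample t-test (equal variances):
H₀: μ₁ = μ₂
H₁: μ₁ ≠ μ₂
df = n₁ + n₂ - 2 = 64
Pooled variance s_p² = [(n₁-1)s₁² + (n₂-1)s₂²] / (n₁ + n₂ - 2) = [(28)(9.97²) + (36)(10.55²)] / 64 = 106.0956
SE = √(s_p²(1/n₁ + 1/n₂)) = √(106.0956 × (1/29 + 1/37)) = 2.5546
t = (x̄₁ - x̄₂) / SE = (59.23 - 67.07) / 2.5546 = -7.84 / 2.5546 = -3.069
p-value = 0.0031

Since p-value < α = 0.1, we reject H₀.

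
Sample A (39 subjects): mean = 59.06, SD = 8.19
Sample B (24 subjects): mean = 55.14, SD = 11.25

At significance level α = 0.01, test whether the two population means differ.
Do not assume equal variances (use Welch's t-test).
Welch's two-sample t-test:
H₀: μ₁ = μ₂
H₁: μ₁ ≠ μ₂
s₁²/n₁ = 8.19²/39 = 1.7199,  s₂²/n₂ = 11.25²/24 = 5.2734
SE = √(s₁²/n₁ + s₂²/n₂) = √(1.7199 + 5.2734) = 2.6445
df (Welch-Satterthwaite) = (s₁²/n₁ + s₂²/n₂)² / [(s₁²/n₁)²/(n₁-1) + (s₂²/n₂)²/(n₂-1)] ≈ 38.00
t = (x̄₁ - x̄₂) / SE = (59.06 - 55.14) / 2.6445 = 3.92 / 2.6445 = 1.482
p-value = 0.1465

Since p-value > α = 0.01, we fail to reject H₀.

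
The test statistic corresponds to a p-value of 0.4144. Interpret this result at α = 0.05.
Since p = 0.4144 > α = 0.05, fail to reject H₀.
There is insufficient evidence to reject the null hypothesis; the result is not statistically significant at the 0.05 level.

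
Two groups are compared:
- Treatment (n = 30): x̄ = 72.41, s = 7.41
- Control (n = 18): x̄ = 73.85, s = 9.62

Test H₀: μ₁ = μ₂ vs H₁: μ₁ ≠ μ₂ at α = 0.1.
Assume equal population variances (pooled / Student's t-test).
Student's two-sample t-test (equal variances):
H₀: μ₁ = μ₂
H₁: μ₁ ≠ μ₂
df = n₁ + n₂ - 2 = 46
Pooled variance s_p² = [(n₁-1)s₁² + (n₂-1)s₂²] / (n₁ + n₂ - 2) = [(29)(7.41²) + (17)(9.62²)] / 46 = 68.8172
SE = √(s_p²(1/n₁ + 1/n₂)) = √(68.8172 × (1/30 + 1/18)) = 2.4733
t = (x̄₁ - x̄₂) / SE = (72.41 - 73.85) / 2.4733 = -1.44 / 2.4733 = -0.582
p-value = 0.5633

Since p-value > α = 0.1, we fail to reject H₀.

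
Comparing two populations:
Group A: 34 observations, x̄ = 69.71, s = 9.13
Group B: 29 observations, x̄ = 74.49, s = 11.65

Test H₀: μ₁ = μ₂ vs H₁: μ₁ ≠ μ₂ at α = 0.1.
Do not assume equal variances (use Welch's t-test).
Welch's two-sample t-test:
H₀: μ₁ = μ₂
H₁: μ₁ ≠ μ₂
s₁²/n₁ = 9.13²/34 = 2.4517,  s₂²/n₂ = 11.65²/29 = 4.6801
SE = √(s₁²/n₁ + s₂²/n₂) = √(2.4517 + 4.6801) = 2.6705
df (Welch-Satterthwaite) = (s₁²/n₁ + s₂²/n₂)² / [(s₁²/n₁)²/(n₁-1) + (s₂²/n₂)²/(n₂-1)] ≈ 52.74
t = (x̄₁ - x̄₂) / SE = (69.71 - 74.49) / 2.6705 = -4.78 / 2.6705 = -1.790
p-value = 0.0792

Since p-value < α = 0.1, we reject H₀.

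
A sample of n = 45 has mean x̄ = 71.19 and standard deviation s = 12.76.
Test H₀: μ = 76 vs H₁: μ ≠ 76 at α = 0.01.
One-sample t-test:
H₀: μ = 76
H₁: μ ≠ 76
df = n - 1 = 44
t = (x̄ - μ₀) / (s/√n) = (71.19 - 76) / (12.76/√45) = -2.529
p-value = 0.0151

Since p-value > α = 0.01, we fail to reject H₀.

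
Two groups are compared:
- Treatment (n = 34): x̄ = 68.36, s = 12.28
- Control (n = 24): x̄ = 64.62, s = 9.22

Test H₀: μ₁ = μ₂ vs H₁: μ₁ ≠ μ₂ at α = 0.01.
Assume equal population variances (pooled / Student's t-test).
Student's two-sample t-test (equal variances):
H₀: μ₁ = μ₂
H₁: μ₁ ≠ μ₂
df = n₁ + n₂ - 2 = 56
Pooled variance s_p² = [(n₁-1)s₁² + (n₂-1)s₂²] / (n₁ + n₂ - 2) = [(33)(12.28²) + (23)(9.22²)] / 56 = 123.7775
SE = √(s_p²(1/n₁ + 1/n₂)) = √(123.7775 × (1/34 + 1/24)) = 2.9661
t = (x̄₁ - x̄₂) / SE = (68.36 - 64.62) / 2.9661 = 3.74 / 2.9661 = 1.261
p-value = 0.2126

Since p-value > α = 0.01, we fail to reject H₀.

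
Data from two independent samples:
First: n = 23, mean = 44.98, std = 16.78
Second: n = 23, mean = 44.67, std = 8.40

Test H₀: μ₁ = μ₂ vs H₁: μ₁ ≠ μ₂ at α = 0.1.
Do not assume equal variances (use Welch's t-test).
Welch's two-sample t-test:
H₀: μ₁ = μ₂
H₁: μ₁ ≠ μ₂
s₁²/n₁ = 16.78²/23 = 12.2421,  s₂²/n₂ = 8.40²/23 = 3.0678
SE = √(s₁²/n₁ + s₂²/n₂) = √(12.2421 + 3.0678) = 3.9128
df (Welch-Satterthwaite) = (s₁²/n₁ + s₂²/n₂)² / [(s₁²/n₁)²/(n₁-1) + (s₂²/n₂)²/(n₂-1)] ≈ 32.37
t = (x̄₁ - x̄₂) / SE = (44.98 - 44.67) / 3.9128 = 0.31 / 3.9128 = 0.079
p-value = 0.9373

Since p-value > α = 0.1, we fail to reject H₀.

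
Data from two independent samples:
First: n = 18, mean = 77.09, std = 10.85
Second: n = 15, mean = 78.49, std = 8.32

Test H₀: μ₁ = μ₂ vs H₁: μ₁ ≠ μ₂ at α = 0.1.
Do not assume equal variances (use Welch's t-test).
Welch's two-sample t-test:
H₀: μ₁ = μ₂
H₁: μ₁ ≠ μ₂
s₁²/n₁ = 10.85²/18 = 6.5401,  s₂²/n₂ = 8.32²/15 = 4.6148
SE = √(s₁²/n₁ + s₂²/n₂) = √(6.5401 + 4.6148) = 3.3399
df (Welch-Satterthwaite) = (s₁²/n₁ + s₂²/n₂)² / [(s₁²/n₁)²/(n₁-1) + (s₂²/n₂)²/(n₂-1)] ≈ 30.82
t = (x̄₁ - x̄₂) / SE = (77.09 - 78.49) / 3.3399 = -1.40 / 3.3399 = -0.419
p-value = 0.6780

Since p-value > α = 0.1, we fail to reject H₀.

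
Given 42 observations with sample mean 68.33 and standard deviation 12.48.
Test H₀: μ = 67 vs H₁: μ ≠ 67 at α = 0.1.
One-sample t-test:
H₀: μ = 67
H₁: μ ≠ 67
df = n - 1 = 41
t = (x̄ - μ₀) / (s/√n) = (68.33 - 67) / (12.48/√42) = 0.691
p-value = 0.4937

Since p-value > α = 0.1, we fail to reject H₀.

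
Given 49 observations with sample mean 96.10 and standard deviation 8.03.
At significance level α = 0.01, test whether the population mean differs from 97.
One-sample t-test:
H₀: μ = 97
H₁: μ ≠ 97
df = n - 1 = 48
t = (x̄ - μ₀) / (s/√n) = (96.10 - 97) / (8.03/√49) = -0.785
p-value = 0.4366

Since p-value > α = 0.01, we fail to reject H₀.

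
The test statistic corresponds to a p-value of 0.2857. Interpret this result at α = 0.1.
Since p = 0.2857 > α = 0.1, fail to reject H₀.
There is insufficient evidence to reject the null hypothesis; the result is not statistically significant at the 0.1 level.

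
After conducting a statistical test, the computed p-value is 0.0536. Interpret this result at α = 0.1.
Since p = 0.0536 < α = 0.1, reject H₀.
There is sufficient evidence to reject the null hypothesis; the result is statistically significant at the 0.1 level.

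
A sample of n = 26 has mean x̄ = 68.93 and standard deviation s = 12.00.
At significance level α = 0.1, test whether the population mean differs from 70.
One-sample t-test:
H₀: μ = 70
H₁: μ ≠ 70
df = n - 1 = 25
t = (x̄ - μ₀) / (s/√n) = (68.93 - 70) / (12.00/√26) = -0.455
p-value = 0.6533

Since p-value > α = 0.1, we fail to reject H₀.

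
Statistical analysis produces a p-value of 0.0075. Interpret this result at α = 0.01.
Since p = 0.0075 < α = 0.01, reject H₀.
There is sufficient evidence to reject the null hypothesis; the result is statistically significant at the 0.01 level.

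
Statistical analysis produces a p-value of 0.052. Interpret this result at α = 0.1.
Since p = 0.052 < α = 0.1, reject H₀.
There is sufficient evidence to reject the null hypothesis; the result is statistically significant at the 0.1 level.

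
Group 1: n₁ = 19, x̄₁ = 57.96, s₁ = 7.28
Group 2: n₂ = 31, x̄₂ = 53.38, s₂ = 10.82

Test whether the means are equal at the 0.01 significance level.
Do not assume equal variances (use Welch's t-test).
Welch's two-sample t-test:
H₀: μ₁ = μ₂
H₁: μ₁ ≠ μ₂
s₁²/n₁ = 7.28²/19 = 2.7894,  s₂²/n₂ = 10.82²/31 = 3.7765
SE = √(s₁²/n₁ + s₂²/n₂) = √(2.7894 + 3.7765) = 2.5624
df (Welch-Satterthwaite) = (s₁²/n₁ + s₂²/n₂)² / [(s₁²/n₁)²/(n₁-1) + (s₂²/n₂)²/(n₂-1)] ≈ 47.50
t = (x̄₁ - x̄₂) / SE = (57.96 - 53.38) / 2.5624 = 4.58 / 2.5624 = 1.787
p-value = 0.0803

Since p-value > α = 0.01, we fail to reject H₀.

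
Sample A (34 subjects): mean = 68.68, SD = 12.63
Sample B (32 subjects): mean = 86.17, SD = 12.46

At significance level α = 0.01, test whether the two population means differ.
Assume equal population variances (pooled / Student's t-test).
Student's two-sample t-test (equal variances):
H₀: μ₁ = μ₂
H₁: μ₁ ≠ μ₂
df = n₁ + n₂ - 2 = 64
Pooled variance s_p² = [(n₁-1)s₁² + (n₂-1)s₂²] / (n₁ + n₂ - 2) = [(33)(12.63²) + (31)(12.46²)] / 64 = 157.4509
SE = √(s_p²(1/n₁ + 1/n₂)) = √(157.4509 × (1/34 + 1/32)) = 3.0905
t = (x̄₁ - x̄₂) / SE = (68.68 - 86.17) / 3.0905 = -17.49 / 3.0905 = -5.659
p-value < 0.0001

Since p-value < α = 0.01, we reject H₀.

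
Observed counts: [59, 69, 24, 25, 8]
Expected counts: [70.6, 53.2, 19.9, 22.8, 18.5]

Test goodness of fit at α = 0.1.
Chi-square goodness of fit test:
H₀: observed counts match expected distribution
H₁: observed counts differ from expected distribution
df = k - 1 = 4
χ² = Σ(O - E)²/E
   = (59 - 70.6)²/70.6 + (69 - 53.2)²/53.2 + (24 - 19.9)²/19.9 + (25 - 22.8)²/22.8 + (8 - 18.5)²/18.5
   = 1.906 + 4.692 + 0.845 + 0.212 + 5.959
   = 13.61
p-value = 0.0086

Since p-value < α = 0.1, we reject H₀.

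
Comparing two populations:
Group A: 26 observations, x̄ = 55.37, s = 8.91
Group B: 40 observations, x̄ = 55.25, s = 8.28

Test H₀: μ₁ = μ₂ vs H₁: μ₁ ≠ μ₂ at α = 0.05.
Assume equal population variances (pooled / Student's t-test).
Student's two-sample t-test (equal variances):
H₀: μ₁ = μ₂
H₁: μ₁ ≠ μ₂
df = n₁ + n₂ - 2 = 64
Pooled variance s_p² = [(n₁-1)s₁² + (n₂-1)s₂²] / (n₁ + n₂ - 2) = [(25)(8.91²) + (39)(8.28²)] / 64 = 72.7888
SE = √(s_p²(1/n₁ + 1/n₂)) = √(72.7888 × (1/26 + 1/40)) = 2.1493
t = (x̄₁ - x̄₂) / SE = (55.37 - 55.25) / 2.1493 = 0.12 / 2.1493 = 0.056
p-value = 0.9556

Since p-value > α = 0.05, we fail to reject H₀.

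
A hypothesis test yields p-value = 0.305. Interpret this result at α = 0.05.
Since p = 0.305 > α = 0.05, fail to reject H₀.
There is insufficient evidence to reject the null hypothesis; the result is not statistically significant at the 0.05 level.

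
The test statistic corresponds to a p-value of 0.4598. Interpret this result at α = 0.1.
Since p = 0.4598 > α = 0.1, fail to reject H₀.
There is insufficient evidence to reject the null hypothesis; the result is not statistically significant at the 0.1 level.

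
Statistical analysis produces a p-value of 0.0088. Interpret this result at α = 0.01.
Since p = 0.0088 < α = 0.01, reject H₀.
There is sufficient evidence to reject the null hypothesis; the result is statistically significant at the 0.01 level.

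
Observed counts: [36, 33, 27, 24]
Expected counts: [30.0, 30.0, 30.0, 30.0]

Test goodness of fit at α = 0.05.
Chi-square goodness of fit test:
H₀: observed counts match expected distribution
H₁: observed counts differ from expected distribution
df = k - 1 = 3
χ² = Σ(O - E)²/E
   = (36 - 30.0)²/30.0 + (33 - 30.0)²/30.0 + (27 - 30.0)²/30.0 + (24 - 30.0)²/30.0
   = 1.200 + 0.300 + 0.300 + 1.200
   = 3.00
p-value = 0.3916

Since p-value > α = 0.05, we fail to reject H₀.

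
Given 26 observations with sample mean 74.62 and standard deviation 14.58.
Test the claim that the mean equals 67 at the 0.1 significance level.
One-sample t-test:
H₀: μ = 67
H₁: μ ≠ 67
df = n - 1 = 25
t = (x̄ - μ₀) / (s/√n) = (74.62 - 67) / (14.58/√26) = 2.665
p-value = 0.0133

Since p-value < α = 0.1, we reject H₀.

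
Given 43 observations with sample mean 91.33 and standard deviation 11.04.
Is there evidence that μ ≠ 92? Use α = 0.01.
One-sample t-test:
H₀: μ = 92
H₁: μ ≠ 92
df = n - 1 = 42
t = (x̄ - μ₀) / (s/√n) = (91.33 - 92) / (11.04/√43) = -0.398
p-value = 0.6927

Since p-value > α = 0.01, we fail to reject H₀.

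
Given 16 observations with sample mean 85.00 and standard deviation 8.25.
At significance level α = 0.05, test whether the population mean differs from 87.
One-sample t-test:
H₀: μ = 87
H₁: μ ≠ 87
df = n - 1 = 15
t = (x̄ - μ₀) / (s/√n) = (85.00 - 87) / (8.25/√16) = -0.970
p-value = 0.3476

Since p-value > α = 0.05, we fail to reject H₀.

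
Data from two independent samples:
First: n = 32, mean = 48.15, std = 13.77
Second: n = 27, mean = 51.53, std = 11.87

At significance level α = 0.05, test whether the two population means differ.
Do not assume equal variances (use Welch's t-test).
Welch's two-sample t-test:
H₀: μ₁ = μ₂
H₁: μ₁ ≠ μ₂
s₁²/n₁ = 13.77²/32 = 5.9254,  s₂²/n₂ = 11.87²/27 = 5.2184
SE = √(s₁²/n₁ + s₂²/n₂) = √(5.9254 + 5.2184) = 3.3382
df (Welch-Satterthwaite) = (s₁²/n₁ + s₂²/n₂)² / [(s₁²/n₁)²/(n₁-1) + (s₂²/n₂)²/(n₂-1)] ≈ 56.97
t = (x̄₁ - x̄₂) / SE = (48.15 - 51.53) / 3.3382 = -3.38 / 3.3382 = -1.013
p-value = 0.3156

Since p-value > α = 0.05, we fail to reject H₀.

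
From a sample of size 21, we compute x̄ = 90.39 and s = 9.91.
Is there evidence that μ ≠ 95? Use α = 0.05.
One-sample t-test:
H₀: μ = 95
H₁: μ ≠ 95
df = n - 1 = 20
t = (x̄ - μ₀) / (s/√n) = (90.39 - 95) / (9.91/√21) = -2.132
p-value = 0.0456

Since p-value < α = 0.05, we reject H₀.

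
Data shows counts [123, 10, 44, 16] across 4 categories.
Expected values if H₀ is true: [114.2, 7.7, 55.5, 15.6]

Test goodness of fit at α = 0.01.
Chi-square goodness of fit test:
H₀: observed counts match expected distribution
H₁: observed counts differ from expected distribution
df = k - 1 = 3
χ² = Σ(O - E)²/E
   = (123 - 114.2)²/114.2 + (10 - 7.7)²/7.7 + (44 - 55.5)²/55.5 + (16 - 15.6)²/15.6
   = 0.678 + 0.687 + 2.383 + 0.010
   = 3.76
p-value = 0.2888

Since p-value > α = 0.01, we fail to reject H₀.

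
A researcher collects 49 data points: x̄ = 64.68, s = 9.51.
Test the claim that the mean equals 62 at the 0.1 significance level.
One-sample t-test:
H₀: μ = 62
H₁: μ ≠ 62
df = n - 1 = 48
t = (x̄ - μ₀) / (s/√n) = (64.68 - 62) / (9.51/√49) = 1.973
p-value = 0.0543

Since p-value < α = 0.1, we reject H₀.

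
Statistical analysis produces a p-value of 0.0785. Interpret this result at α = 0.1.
Since p = 0.0785 < α = 0.1, reject H₀.
There is sufficient evidence to reject the null hypothesis; the result is statistically significant at the 0.1 level.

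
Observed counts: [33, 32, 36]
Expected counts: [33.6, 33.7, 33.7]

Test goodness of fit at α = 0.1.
Chi-square goodness of fit test:
H₀: observed counts match expected distribution
H₁: observed counts differ from expected distribution
df = k - 1 = 2
χ² = Σ(O - E)²/E
   = (33 - 33.6)²/33.6 + (32 - 33.7)²/33.7 + (36 - 33.7)²/33.7
   = 0.011 + 0.086 + 0.157
   = 0.25
p-value = 0.8810

Since p-value > α = 0.1, we fail to reject H₀.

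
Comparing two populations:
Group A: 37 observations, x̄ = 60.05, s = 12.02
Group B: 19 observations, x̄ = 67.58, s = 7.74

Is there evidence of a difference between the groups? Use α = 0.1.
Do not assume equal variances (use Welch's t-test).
Welch's two-sample t-test:
H₀: μ₁ = μ₂
H₁: μ₁ ≠ μ₂
s₁²/n₁ = 12.02²/37 = 3.9049,  s₂²/n₂ = 7.74²/19 = 3.1530
SE = √(s₁²/n₁ + s₂²/n₂) = √(3.9049 + 3.1530) = 2.6567
df (Welch-Satterthwaite) = (s₁²/n₁ + s₂²/n₂)² / [(s₁²/n₁)²/(n₁-1) + (s₂²/n₂)²/(n₂-1)] ≈ 51.05
t = (x̄₁ - x̄₂) / SE = (60.05 - 67.58) / 2.6567 = -7.53 / 2.6567 = -2.834
p-value = 0.0066

Since p-value < α = 0.1, we reject H₀.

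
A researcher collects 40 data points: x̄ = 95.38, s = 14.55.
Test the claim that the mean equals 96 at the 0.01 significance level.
One-sample t-test:
H₀: μ = 96
H₁: μ ≠ 96
df = n - 1 = 39
t = (x̄ - μ₀) / (s/√n) = (95.38 - 96) / (14.55/√40) = -0.269
p-value = 0.7890

Since p-value > α = 0.01, we fail to reject H₀.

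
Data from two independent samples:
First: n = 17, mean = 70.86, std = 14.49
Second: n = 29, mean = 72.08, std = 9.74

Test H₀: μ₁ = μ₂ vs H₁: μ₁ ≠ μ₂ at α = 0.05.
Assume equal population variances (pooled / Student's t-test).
Student's two-sample t-test (equal variances):
H₀: μ₁ = μ₂
H₁: μ₁ ≠ μ₂
df = n₁ + n₂ - 2 = 44
Pooled variance s_p² = [(n₁-1)s₁² + (n₂-1)s₂²] / (n₁ + n₂ - 2) = [(16)(14.49²) + (28)(9.74²)] / 44 = 136.7194
SE = √(s_p²(1/n₁ + 1/n₂)) = √(136.7194 × (1/17 + 1/29)) = 3.5717
t = (x̄₁ - x̄₂) / SE = (70.86 - 72.08) / 3.5717 = -1.22 / 3.5717 = -0.342
p-value = 0.7343

Since p-value > α = 0.05, we fail to reject H₀.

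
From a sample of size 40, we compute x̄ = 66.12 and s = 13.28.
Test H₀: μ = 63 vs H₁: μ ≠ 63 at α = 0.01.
One-sample t-test:
H₀: μ = 63
H₁: μ ≠ 63
df = n - 1 = 39
t = (x̄ - μ₀) / (s/√n) = (66.12 - 63) / (13.28/√40) = 1.486
p-value = 0.1453

Since p-value > α = 0.01, we fail to reject H₀.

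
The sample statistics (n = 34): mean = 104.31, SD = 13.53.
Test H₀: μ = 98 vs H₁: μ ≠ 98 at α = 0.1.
One-sample t-test:
H₀: μ = 98
H₁: μ ≠ 98
df = n - 1 = 33
t = (x̄ - μ₀) / (s/√n) = (104.31 - 98) / (13.53/√34) = 2.719
p-value = 0.0103

Since p-value < α = 0.1, we reject H₀.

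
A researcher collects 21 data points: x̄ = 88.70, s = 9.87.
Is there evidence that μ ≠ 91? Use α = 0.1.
One-sample t-test:
H₀: μ = 91
H₁: μ ≠ 91
df = n - 1 = 20
t = (x̄ - μ₀) / (s/√n) = (88.70 - 91) / (9.87/√21) = -1.068
p-value = 0.2983

Since p-value > α = 0.1, we fail to reject H₀.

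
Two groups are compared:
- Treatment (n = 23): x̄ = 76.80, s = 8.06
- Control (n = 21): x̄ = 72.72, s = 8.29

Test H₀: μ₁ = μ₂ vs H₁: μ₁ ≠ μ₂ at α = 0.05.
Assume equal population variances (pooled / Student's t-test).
Student's two-sample t-test (equal variances):
H₀: μ₁ = μ₂
H₁: μ₁ ≠ μ₂
df = n₁ + n₂ - 2 = 42
Pooled variance s_p² = [(n₁-1)s₁² + (n₂-1)s₂²] / (n₁ + n₂ - 2) = [(22)(8.06²) + (20)(8.29²)] / 42 = 66.7543
SE = √(s_p²(1/n₁ + 1/n₂)) = √(66.7543 × (1/23 + 1/21)) = 2.4660
t = (x̄₁ - x̄₂) / SE = (76.80 - 72.72) / 2.4660 = 4.08 / 2.4660 = 1.655
p-value = 0.1055

Since p-value > α = 0.05, we fail to reject H₀.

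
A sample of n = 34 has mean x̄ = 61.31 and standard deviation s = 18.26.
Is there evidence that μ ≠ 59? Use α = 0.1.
One-sample t-test:
H₀: μ = 59
H₁: μ ≠ 59
df = n - 1 = 33
t = (x̄ - μ₀) / (s/√n) = (61.31 - 59) / (18.26/√34) = 0.738
p-value = 0.4659

Since p-value > α = 0.1, we fail to reject H₀.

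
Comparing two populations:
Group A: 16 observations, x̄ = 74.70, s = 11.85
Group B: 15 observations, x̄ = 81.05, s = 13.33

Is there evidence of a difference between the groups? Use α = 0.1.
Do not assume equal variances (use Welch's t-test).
Welch's two-sample t-test:
H₀: μ₁ = μ₂
H₁: μ₁ ≠ μ₂
s₁²/n₁ = 11.85²/16 = 8.7764,  s₂²/n₂ = 13.33²/15 = 11.8459
SE = √(s₁²/n₁ + s₂²/n₂) = √(8.7764 + 11.8459) = 4.5412
df (Welch-Satterthwaite) = (s₁²/n₁ + s₂²/n₂)² / [(s₁²/n₁)²/(n₁-1) + (s₂²/n₂)²/(n₂-1)] ≈ 28.06
t = (x̄₁ - x̄₂) / SE = (74.70 - 81.05) / 4.5412 = -6.35 / 4.5412 = -1.398
p-value = 0.1730

Since p-value > α = 0.1, we fail to reject H₀.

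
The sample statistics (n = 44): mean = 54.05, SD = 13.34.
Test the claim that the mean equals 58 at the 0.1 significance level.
One-sample t-test:
H₀: μ = 58
H₁: μ ≠ 58
df = n - 1 = 43
t = (x̄ - μ₀) / (s/√n) = (54.05 - 58) / (13.34/√44) = -1.964
p-value = 0.0560

Since p-value < α = 0.1, we reject H₀.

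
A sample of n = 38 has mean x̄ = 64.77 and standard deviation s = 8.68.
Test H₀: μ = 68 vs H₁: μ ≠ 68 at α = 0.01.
One-sample t-test:
H₀: μ = 68
H₁: μ ≠ 68
df = n - 1 = 37
t = (x̄ - μ₀) / (s/√n) = (64.77 - 68) / (8.68/√38) = -2.294
p-value = 0.0276

Since p-value > α = 0.01, we fail to reject H₀.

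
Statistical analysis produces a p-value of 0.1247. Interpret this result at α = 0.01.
Since p = 0.1247 > α = 0.01, fail to reject H₀.
There is insufficient evidence to reject the null hypothesis; the result is not statistically significant at the 0.01 level.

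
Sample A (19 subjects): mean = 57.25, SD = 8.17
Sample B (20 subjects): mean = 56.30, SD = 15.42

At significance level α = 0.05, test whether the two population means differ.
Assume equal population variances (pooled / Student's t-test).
Student's two-sample t-test (equal variances):
H₀: μ₁ = μ₂
H₁: μ₁ ≠ μ₂
df = n₁ + n₂ - 2 = 37
Pooled variance s_p² = [(n₁-1)s₁² + (n₂-1)s₂²] / (n₁ + n₂ - 2) = [(18)(8.17²) + (19)(15.42²)] / 37 = 154.5738
SE = √(s_p²(1/n₁ + 1/n₂)) = √(154.5738 × (1/19 + 1/20)) = 3.9830
t = (x̄₁ - x̄₂) / SE = (57.25 - 56.30) / 3.9830 = 0.95 / 3.9830 = 0.239
p-value = 0.8128

Since p-value > α = 0.05, we fail to reject H₀.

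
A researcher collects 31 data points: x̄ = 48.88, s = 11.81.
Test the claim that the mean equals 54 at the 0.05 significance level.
One-sample t-test:
H₀: μ = 54
H₁: μ ≠ 54
df = n - 1 = 30
t = (x̄ - μ₀) / (s/√n) = (48.88 - 54) / (11.81/√31) = -2.414
p-value = 0.0221

Since p-value < α = 0.05, we reject H₀.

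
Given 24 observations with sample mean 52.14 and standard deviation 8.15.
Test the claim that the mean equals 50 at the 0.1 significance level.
One-sample t-test:
H₀: μ = 50
H₁: μ ≠ 50
df = n - 1 = 23
t = (x̄ - μ₀) / (s/√n) = (52.14 - 50) / (8.15/√24) = 1.286
p-value = 0.2111

Since p-value > α = 0.1, we fail to reject H₀.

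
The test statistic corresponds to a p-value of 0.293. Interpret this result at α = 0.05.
Since p = 0.293 > α = 0.05, fail to reject H₀.
There is insufficient evidence to reject the null hypothesis; the result is not statistically significant at the 0.05 level.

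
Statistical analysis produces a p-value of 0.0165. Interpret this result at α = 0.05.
Since p = 0.0165 < α = 0.05, reject H₀.
There is sufficient evidence to reject the null hypothesis; the result is statistically significant at the 0.05 level.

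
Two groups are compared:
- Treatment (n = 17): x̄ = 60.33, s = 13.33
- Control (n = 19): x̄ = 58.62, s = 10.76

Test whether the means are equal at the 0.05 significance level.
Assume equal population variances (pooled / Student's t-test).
Student's two-sample t-test (equal variances):
H₀: μ₁ = μ₂
H₁: μ₁ ≠ μ₂
df = n₁ + n₂ - 2 = 34
Pooled variance s_p² = [(n₁-1)s₁² + (n₂-1)s₂²] / (n₁ + n₂ - 2) = [(16)(13.33²) + (18)(10.76²)] / 34 = 144.9123
SE = √(s_p²(1/n₁ + 1/n₂)) = √(144.9123 × (1/17 + 1/19)) = 4.0189
t = (x̄₁ - x̄₂) / SE = (60.33 - 58.62) / 4.0189 = 1.71 / 4.0189 = 0.425
p-value = 0.6732

Since p-value > α = 0.05, we fail to reject H₀.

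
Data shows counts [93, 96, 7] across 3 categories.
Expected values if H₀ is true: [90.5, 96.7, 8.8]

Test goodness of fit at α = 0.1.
Chi-square goodness of fit test:
H₀: observed counts match expected distribution
H₁: observed counts differ from expected distribution
df = k - 1 = 2
χ² = Σ(O - E)²/E
   = (93 - 90.5)²/90.5 + (96 - 96.7)²/96.7 + (7 - 8.8)²/8.8
   = 0.069 + 0.005 + 0.368
   = 0.44
p-value = 0.8016

Since p-value > α = 0.1, we fail to reject H₀.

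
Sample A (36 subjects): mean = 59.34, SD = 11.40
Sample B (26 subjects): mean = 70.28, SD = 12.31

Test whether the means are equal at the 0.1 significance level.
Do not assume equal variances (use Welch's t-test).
Welch's two-sample t-test:
H₀: μ₁ = μ₂
H₁: μ₁ ≠ μ₂
s₁²/n₁ = 11.40²/36 = 3.6100,  s₂²/n₂ = 12.31²/26 = 5.8283
SE = √(s₁²/n₁ + s₂²/n₂) = √(3.6100 + 5.8283) = 3.0722
df (Welch-Satterthwaite) = (s₁²/n₁ + s₂²/n₂)² / [(s₁²/n₁)²/(n₁-1) + (s₂²/n₂)²/(n₂-1)] ≈ 51.46
t = (x̄₁ - x̄₂) / SE = (59.34 - 70.28) / 3.0722 = -10.94 / 3.0722 = -3.561
p-value = 0.0008

Since p-value < α = 0.1, we reject H₀.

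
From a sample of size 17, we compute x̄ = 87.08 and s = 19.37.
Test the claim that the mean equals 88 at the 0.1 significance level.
One-sample t-test:
H₀: μ = 88
H₁: μ ≠ 88
df = n - 1 = 16
t = (x̄ - μ₀) / (s/√n) = (87.08 - 88) / (19.37/√17) = -0.196
p-value = 0.8472

Since p-value > α = 0.1, we fail to reject H₀.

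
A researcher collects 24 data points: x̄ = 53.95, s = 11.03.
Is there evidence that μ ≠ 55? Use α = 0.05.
One-sample t-test:
H₀: μ = 55
H₁: μ ≠ 55
df = n - 1 = 23
t = (x̄ - μ₀) / (s/√n) = (53.95 - 55) / (11.03/√24) = -0.466
p-value = 0.6453

Since p-value > α = 0.05, we fail to reject H₀.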